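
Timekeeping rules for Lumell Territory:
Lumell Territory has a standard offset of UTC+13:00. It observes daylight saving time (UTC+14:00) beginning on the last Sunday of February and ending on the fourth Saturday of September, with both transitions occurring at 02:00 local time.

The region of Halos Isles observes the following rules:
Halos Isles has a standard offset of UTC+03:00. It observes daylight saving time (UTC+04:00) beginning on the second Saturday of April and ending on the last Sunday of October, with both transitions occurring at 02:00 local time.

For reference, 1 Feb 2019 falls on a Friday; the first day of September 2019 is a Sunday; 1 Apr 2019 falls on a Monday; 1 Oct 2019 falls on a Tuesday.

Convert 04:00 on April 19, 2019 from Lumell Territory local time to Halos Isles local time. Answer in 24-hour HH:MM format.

1 February 2019 is a Friday, so Sundays fall on 3, 10, 17, 24; the last is February 24.
1 September 2019 is a Sunday, so the first Saturday is September 7 and the fourth is September 28.
Daylight saving runs 24 February – 28 September; April 19, 2019 is inside that window, so Lumell Territory is at UTC+14:00.
04:00 Lumell Territory − 14h = 14:00 UTC (rolling into the previous day, 18 April 2019).
1 April 2019 is a Monday, so the first Saturday is April 6 and the second is April 13.
1 October 2019 is a Tuesday, so Sundays fall on 6, 13, 20, 27; the last is October 27.
At the standard offset (UTC+03:00), 14:00 UTC + 3h = 17:00 Halos Isles standard time.
The standard-time date in Halos Isles, April 18, 2019, falls between 13 April and 27 October, so daylight saving is in effect and Halos Isles is at UTC+04:00.
14:00 UTC + 4h = 18:00 Halos Isles.

18:00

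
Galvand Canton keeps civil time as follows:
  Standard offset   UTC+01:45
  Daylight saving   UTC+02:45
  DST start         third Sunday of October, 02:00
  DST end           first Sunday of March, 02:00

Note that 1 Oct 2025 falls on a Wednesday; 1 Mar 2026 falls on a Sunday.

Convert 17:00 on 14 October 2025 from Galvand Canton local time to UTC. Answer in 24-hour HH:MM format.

15:15

1 October 2025 is a Wednesday, so the first Sunday is October 5 and the third is October 19.
1 March 2026 is a Sunday, so the first Sunday is March 1.
Daylight saving runs 19 October 2025 – 1 March 2026; 14 October 2025 is outside that window, so Galvand Canton is on standard time at UTC+01:45.
17:00 local − 1h45m = 15:15 UTC.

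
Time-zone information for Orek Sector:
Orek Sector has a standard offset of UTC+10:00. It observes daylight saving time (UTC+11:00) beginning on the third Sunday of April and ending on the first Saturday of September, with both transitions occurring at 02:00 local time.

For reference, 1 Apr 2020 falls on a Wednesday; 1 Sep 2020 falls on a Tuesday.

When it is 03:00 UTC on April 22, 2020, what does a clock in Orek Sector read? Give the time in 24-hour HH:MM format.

14:00

1 April 2020 is a Wednesday, so the first Sunday is April 5 and the third is April 19.
1 September 2020 is a Tuesday, so the first Saturday is September 5.
At the standard offset (UTC+10:00), 03:00 UTC + 10h = 13:00 Orek Sector standard time.
The standard-time date in Orek Sector, April 22, 2020, lies within the daylight-saving period (19 April – 5 September), so Orek Sector is on daylight time, UTC+11:00.
03:00 UTC + 11h = 14:00 local.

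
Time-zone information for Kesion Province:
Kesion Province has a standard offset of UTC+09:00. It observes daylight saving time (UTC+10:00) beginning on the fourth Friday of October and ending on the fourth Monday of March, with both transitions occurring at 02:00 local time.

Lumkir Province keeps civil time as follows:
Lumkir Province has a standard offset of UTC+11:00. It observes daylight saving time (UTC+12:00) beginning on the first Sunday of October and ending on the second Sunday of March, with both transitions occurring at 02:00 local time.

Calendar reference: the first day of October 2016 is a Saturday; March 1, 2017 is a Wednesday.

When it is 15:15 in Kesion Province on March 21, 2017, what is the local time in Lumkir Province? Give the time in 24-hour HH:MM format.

1 October 2016 is a Saturday, so the first Friday is October 7 and the fourth is October 28.
1 March 2017 is a Wednesday, so the first Monday is March 6 and the fourth is March 27.
March 21, 2017 falls between 28 October 2016 and 27 March 2017, so daylight saving is in effect and Kesion Province is at UTC+10:00.
15:15 Kesion Province − 10h = 05:15 UTC.
1 October 2016 is a Saturday, so the first Sunday is October 2.
1 March 2017 is a Wednesday, so the first Sunday is March 5 and the second is March 12.
At the standard offset (UTC+11:00), 05:15 UTC + 11h = 16:15 Lumkir Province standard time.
The standard-time date in Lumkir Province, March 21, 2017, does not fall between 2 October 2016 and 12 March 2017, so daylight saving is not in effect and Lumkir Province is at UTC+11:00.
05:15 UTC + 11h = 16:15 Lumkir Province.

16:15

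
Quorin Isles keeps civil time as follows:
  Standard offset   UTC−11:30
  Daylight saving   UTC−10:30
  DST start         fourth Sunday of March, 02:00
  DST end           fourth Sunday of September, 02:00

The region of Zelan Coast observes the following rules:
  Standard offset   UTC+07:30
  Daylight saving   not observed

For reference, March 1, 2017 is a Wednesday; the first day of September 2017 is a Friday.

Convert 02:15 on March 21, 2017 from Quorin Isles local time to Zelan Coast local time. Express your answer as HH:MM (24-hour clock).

1 March 2017 is a Wednesday, so the first Sunday is March 5 and the fourth is March 26.
1 September 2017 is a Friday, so the first Sunday is September 3 and the fourth is September 24.
March 21, 2017 does not fall between 26 March and 24 September, so daylight saving is not in effect and Quorin Isles is at UTC−11:30.
02:15 Quorin Isles + 11h30m = 13:45 UTC.
Zelan Coast has no daylight saving, so its offset is UTC+07:30 year-round.
13:45 UTC + 7h30m = 21:15 Zelan Coast.

21:15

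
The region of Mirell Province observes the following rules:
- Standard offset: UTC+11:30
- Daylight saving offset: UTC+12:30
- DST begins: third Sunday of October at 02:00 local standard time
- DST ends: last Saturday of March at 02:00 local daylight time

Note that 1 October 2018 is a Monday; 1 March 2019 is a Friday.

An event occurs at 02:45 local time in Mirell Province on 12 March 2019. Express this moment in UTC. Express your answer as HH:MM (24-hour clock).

1 October 2018 is a Monday, so the first Sunday is October 7 and the third is October 21.
1 March 2019 is a Friday, so Saturdays fall on 2, 9, 16, 23, 30; the last is March 30.
Daylight saving runs 21 October 2018 – 30 March 2019; 12 March 2019 is inside that window, so Mirell Province is at UTC+12:30.
02:45 local − 12h30m = 14:15 UTC (rolling into the previous day, 11 March 2019).

14:15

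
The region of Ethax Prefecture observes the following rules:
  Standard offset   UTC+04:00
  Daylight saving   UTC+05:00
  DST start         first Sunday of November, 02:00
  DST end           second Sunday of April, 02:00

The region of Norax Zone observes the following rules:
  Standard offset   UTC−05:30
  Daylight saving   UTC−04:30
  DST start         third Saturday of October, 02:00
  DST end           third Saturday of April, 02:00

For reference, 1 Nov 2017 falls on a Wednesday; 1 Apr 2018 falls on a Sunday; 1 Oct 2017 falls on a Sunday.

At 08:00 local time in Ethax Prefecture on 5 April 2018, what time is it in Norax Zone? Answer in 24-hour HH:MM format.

22:30

1 November 2017 is a Wednesday, so the first Sunday is November 5.
1 April 2018 is a Sunday, so the first Sunday is April 1 and the second is April 8.
5 April 2018 lies within the daylight-saving period (5 November 2017 – 8 April 2018), so Ethax Prefecture is on daylight time, UTC+05:00.
08:00 Ethax Prefecture − 5h = 03:00 UTC.
1 October 2017 is a Sunday, so the first Saturday is October 7 and the third is October 21.
1 April 2018 is a Sunday, so the first Saturday is April 7 and the third is April 21.
At the standard offset (UTC−05:30), 03:00 UTC − 5h30m = 21:30 Norax Zone standard time (rolling into the previous day, 4 April 2018).
The standard-time date in Norax Zone, 4 April 2018, falls between 21 October 2017 and 21 April 2018, so daylight saving is in effect and Norax Zone is at UTC−04:30.
03:00 UTC − 4h30m = 22:30 Norax Zone (rolling into the previous day, 4 April 2018).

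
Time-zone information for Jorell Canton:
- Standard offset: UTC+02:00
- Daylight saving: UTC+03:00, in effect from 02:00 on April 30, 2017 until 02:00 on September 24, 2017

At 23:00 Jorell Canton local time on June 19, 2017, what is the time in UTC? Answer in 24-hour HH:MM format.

June 19, 2017 falls between 30 April and 24 September, so daylight saving is in effect and Jorell Canton is at UTC+03:00.
23:00 local − 3h = 20:00 UTC.

20:00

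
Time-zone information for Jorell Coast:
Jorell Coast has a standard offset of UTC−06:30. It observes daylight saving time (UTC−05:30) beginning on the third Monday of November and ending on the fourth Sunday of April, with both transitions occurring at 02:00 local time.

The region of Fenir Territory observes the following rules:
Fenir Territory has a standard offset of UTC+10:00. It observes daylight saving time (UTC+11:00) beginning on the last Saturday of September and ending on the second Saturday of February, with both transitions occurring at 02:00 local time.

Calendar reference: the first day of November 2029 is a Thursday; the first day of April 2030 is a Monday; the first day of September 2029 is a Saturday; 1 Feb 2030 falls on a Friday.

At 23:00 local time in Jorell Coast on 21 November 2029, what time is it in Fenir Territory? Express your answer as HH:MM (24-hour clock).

15:30

1 November 2029 is a Thursday, so the first Monday is November 5 and the third is November 19.
1 April 2030 is a Monday, so the first Sunday is April 7 and the fourth is April 28.
21 November 2029 lies within the daylight-saving period (19 November 2029 – 28 April 2030), so Jorell Coast is on daylight time, UTC−05:30.
23:00 Jorell Coast + 5h30m = 04:30 UTC (rolling into the next day, 22 November 2029).
1 September 2029 is a Saturday, so Saturdays fall on 1, 8, 15, 22, 29; the last is September 29.
1 February 2030 is a Friday, so the first Saturday is February 2 and the second is February 9.
At the standard offset (UTC+10:00), 04:30 UTC + 10h = 14:30 Fenir Territory standard time.
The standard-time date in Fenir Territory, 22 November 2029, lies within the daylight-saving period (29 September 2029 – 9 February 2030), so Fenir Territory is on daylight time, UTC+11:00.
04:30 UTC + 11h = 15:30 Fenir Territory.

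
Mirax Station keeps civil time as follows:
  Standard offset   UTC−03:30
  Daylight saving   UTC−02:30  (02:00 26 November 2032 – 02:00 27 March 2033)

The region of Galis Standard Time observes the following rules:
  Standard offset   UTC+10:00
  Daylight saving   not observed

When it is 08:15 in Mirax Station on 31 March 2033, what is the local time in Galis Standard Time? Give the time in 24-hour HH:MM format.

31 March 2033 does not fall between 26 November 2032 and 27 March 2033, so daylight saving is not in effect and Mirax Station is at UTC−03:30.
08:15 Mirax Station + 3h30m = 11:45 UTC.
Galis Standard Time has no daylight saving, so its offset is UTC+10:00 year-round.
11:45 UTC + 10h = 21:45 Galis Standard Time.

21:45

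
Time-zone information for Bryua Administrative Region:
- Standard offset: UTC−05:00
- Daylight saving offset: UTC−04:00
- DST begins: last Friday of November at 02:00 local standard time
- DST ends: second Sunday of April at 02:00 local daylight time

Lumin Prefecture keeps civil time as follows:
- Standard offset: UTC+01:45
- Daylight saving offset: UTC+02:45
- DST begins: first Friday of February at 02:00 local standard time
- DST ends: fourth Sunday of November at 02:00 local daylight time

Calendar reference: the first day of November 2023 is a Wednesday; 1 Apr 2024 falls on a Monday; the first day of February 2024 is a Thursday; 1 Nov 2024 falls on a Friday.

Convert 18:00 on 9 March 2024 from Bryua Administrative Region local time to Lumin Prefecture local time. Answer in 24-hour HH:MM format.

1 November 2023 is a Wednesday, so Fridays fall on 3, 10, 17, 24; the last is November 24.
1 April 2024 is a Monday, so the first Sunday is April 7 and the second is April 14.
9 March 2024 falls between 24 November 2023 and 14 April 2024, so daylight saving is in effect and Bryua Administrative Region is at UTC−04:00.
18:00 Bryua Administrative Region + 4h = 22:00 UTC.
1 February 2024 is a Thursday, so the first Friday is February 2.
1 November 2024 is a Friday, so the first Sunday is November 3 and the fourth is November 24.
At the standard offset (UTC+01:45), 22:00 UTC + 1h45m = 23:45 Lumin Prefecture standard time.
The standard-time date in Lumin Prefecture, 9 March 2024, falls between 2 February and 24 November, so daylight saving is in effect and Lumin Prefecture is at UTC+02:45.
22:00 UTC + 2h45m = 00:45 Lumin Prefecture (rolling into the next day, 10 March 2024).

00:45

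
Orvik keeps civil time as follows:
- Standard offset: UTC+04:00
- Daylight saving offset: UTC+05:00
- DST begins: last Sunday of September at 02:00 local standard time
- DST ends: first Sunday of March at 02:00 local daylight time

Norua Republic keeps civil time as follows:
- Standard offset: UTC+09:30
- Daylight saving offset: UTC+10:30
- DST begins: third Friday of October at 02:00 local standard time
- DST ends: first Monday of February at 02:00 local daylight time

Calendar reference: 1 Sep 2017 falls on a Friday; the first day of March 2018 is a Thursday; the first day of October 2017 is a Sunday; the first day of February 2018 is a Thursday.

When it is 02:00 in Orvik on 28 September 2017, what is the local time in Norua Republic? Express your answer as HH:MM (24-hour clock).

1 September 2017 is a Friday, so Sundays fall on 3, 10, 17, 24; the last is September 24.
1 March 2018 is a Thursday, so the first Sunday is March 4.
Daylight saving runs 24 September 2017 – 4 March 2018; 28 September 2017 is inside that window, so Orvik is at UTC+05:00.
02:00 Orvik − 5h = 21:00 UTC (rolling into the previous day, 27 September 2017).
1 October 2017 is a Sunday, so the first Friday is October 6 and the third is October 20.
1 February 2018 is a Thursday, so the first Monday is February 5.
At the standard offset (UTC+09:30), 21:00 UTC + 9h30m = 06:30 Norua Republic standard time (rolling into the next day, 28 September 2017).
The standard-time date in Norua Republic, 28 September 2017, does not fall between 20 October 2017 and 5 February 2018, so daylight saving is not in effect and Norua Republic is at UTC+09:30.
21:00 UTC + 9h30m = 06:30 Norua Republic (rolling into the next day, 28 September 2017).

06:30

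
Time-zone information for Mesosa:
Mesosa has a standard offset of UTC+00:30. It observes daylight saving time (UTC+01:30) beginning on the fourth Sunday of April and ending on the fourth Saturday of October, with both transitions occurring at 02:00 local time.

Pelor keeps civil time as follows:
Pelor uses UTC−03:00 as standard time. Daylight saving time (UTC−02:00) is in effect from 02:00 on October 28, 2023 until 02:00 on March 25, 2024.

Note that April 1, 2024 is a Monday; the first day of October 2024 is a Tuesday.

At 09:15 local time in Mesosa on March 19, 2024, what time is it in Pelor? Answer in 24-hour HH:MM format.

06:45

1 April 2024 is a Monday, so the first Sunday is April 7 and the fourth is April 28.
1 October 2024 is a Tuesday, so the first Saturday is October 5 and the fourth is October 26.
March 19, 2024 is outside the daylight-saving period (28 April – 26 October), so Mesosa is on standard time, UTC+00:30.
09:15 Mesosa − 0h30m = 08:45 UTC.
At the standard offset (UTC−03:00), 08:45 UTC − 3h = 05:45 Pelor standard time.
The standard-time date in Pelor, March 19, 2024, falls between 28 October 2023 and 25 March 2024, so daylight saving is in effect and Pelor is at UTC−02:00.
08:45 UTC − 2h = 06:45 Pelor.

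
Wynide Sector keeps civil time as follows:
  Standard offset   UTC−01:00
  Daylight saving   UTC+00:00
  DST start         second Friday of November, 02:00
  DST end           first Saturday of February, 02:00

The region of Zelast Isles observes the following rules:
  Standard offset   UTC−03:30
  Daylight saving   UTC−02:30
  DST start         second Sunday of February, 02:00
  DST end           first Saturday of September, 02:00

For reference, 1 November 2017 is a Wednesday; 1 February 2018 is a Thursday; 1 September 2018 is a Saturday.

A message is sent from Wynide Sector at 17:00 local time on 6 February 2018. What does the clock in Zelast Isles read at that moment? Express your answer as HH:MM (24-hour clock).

1 November 2017 is a Wednesday, so the first Friday is November 3 and the second is November 10.
1 February 2018 is a Thursday, so the first Saturday is February 3.
6 February 2018 does not fall between 10 November 2017 and 3 February 2018, so daylight saving is not in effect and Wynide Sector is at UTC−01:00.
17:00 Wynide Sector + 1h = 18:00 UTC.
1 February 2018 is a Thursday, so the first Sunday is February 4 and the second is February 11.
1 September 2018 is a Saturday, so the first Saturday is September 1.
At the standard offset (UTC−03:30), 18:00 UTC − 3h30m = 14:30 Zelast Isles standard time.
The standard-time date in Zelast Isles, 6 February 2018, does not fall between 11 February and 1 September, so daylight saving is not in effect and Zelast Isles is at UTC−03:30.
18:00 UTC − 3h30m = 14:30 Zelast Isles.

14:30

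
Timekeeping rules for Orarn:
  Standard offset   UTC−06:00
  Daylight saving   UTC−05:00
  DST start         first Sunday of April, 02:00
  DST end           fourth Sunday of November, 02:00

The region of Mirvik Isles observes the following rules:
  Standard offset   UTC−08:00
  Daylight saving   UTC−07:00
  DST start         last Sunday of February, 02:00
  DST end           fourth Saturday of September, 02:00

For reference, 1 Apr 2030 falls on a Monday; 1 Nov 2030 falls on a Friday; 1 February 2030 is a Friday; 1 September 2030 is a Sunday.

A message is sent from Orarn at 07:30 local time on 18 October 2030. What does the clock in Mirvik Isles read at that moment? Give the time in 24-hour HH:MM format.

1 April 2030 is a Monday, so the first Sunday is April 7.
1 November 2030 is a Friday, so the first Sunday is November 3 and the fourth is November 24.
Daylight saving runs 7 April – 24 November; 18 October 2030 is inside that window, so Orarn is at UTC−05:00.
07:30 Orarn + 5h = 12:30 UTC.
1 February 2030 is a Friday, so Sundays fall on 3, 10, 17, 24; the last is February 24.
1 September 2030 is a Sunday, so the first Saturday is September 7 and the fourth is September 28.
At the standard offset (UTC−08:00), 12:30 UTC − 8h = 04:30 Mirvik Isles standard time.
The standard-time date in Mirvik Isles, 18 October 2030, does not fall between 24 February and 28 September, so daylight saving is not in effect and Mirvik Isles is at UTC−08:00.
12:30 UTC − 8h = 04:30 Mirvik Isles.

04:30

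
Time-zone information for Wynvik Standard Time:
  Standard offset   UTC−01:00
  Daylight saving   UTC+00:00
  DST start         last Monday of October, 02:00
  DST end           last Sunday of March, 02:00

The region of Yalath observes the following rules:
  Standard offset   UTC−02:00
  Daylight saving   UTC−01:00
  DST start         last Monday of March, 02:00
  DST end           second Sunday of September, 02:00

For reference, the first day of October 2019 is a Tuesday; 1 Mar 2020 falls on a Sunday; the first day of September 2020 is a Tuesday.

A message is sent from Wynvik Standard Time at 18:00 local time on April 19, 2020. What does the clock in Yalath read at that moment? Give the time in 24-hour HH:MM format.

1 October 2019 is a Tuesday, so Mondays fall on 7, 14, 21, 28; the last is October 28.
1 March 2020 is a Sunday, so Sundays fall on 1, 8, 15, 22, 29; the last is March 29.
April 19, 2020 is outside the daylight-saving period (28 October 2019 – 29 March 2020), so Wynvik Standard Time is on standard time, UTC−01:00.
18:00 Wynvik Standard Time + 1h = 19:00 UTC.
1 March 2020 is a Sunday, so Mondays fall on 2, 9, 16, 23, 30; the last is March 30.
1 September 2020 is a Tuesday, so the first Sunday is September 6 and the second is September 13.
At the standard offset (UTC−02:00), 19:00 UTC − 2h = 17:00 Yalath standard time.
The standard-time date in Yalath, April 19, 2020, falls between 30 March and 13 September, so daylight saving is in effect and Yalath is at UTC−01:00.
19:00 UTC − 1h = 18:00 Yalath.

18:00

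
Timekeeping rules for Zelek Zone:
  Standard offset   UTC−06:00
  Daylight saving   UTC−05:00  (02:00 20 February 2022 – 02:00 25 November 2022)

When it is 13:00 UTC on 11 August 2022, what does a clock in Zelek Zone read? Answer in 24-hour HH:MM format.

08:00

At the standard offset (UTC−06:00), 13:00 UTC − 6h = 07:00 Zelek Zone standard time.
The standard-time date in Zelek Zone, 11 August 2022, lies within the daylight-saving period (20 February – 25 November), so Zelek Zone is on daylight time, UTC−05:00.
13:00 UTC − 5h = 08:00 local.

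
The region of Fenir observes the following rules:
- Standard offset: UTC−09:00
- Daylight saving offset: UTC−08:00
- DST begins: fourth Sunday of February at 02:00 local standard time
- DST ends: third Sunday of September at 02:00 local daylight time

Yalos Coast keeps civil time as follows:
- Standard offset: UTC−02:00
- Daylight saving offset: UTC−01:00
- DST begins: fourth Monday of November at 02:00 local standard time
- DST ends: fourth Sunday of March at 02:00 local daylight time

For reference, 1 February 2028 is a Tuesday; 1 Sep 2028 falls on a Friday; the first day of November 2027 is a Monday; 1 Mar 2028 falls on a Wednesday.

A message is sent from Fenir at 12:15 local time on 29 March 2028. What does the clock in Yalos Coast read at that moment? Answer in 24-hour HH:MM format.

1 February 2028 is a Tuesday, so the first Sunday is February 6 and the fourth is February 27.
1 September 2028 is a Friday, so the first Sunday is September 3 and the third is September 17.
Daylight saving runs 27 February – 17 September; 29 March 2028 is inside that window, so Fenir is at UTC−08:00.
12:15 Fenir + 8h = 20:15 UTC.
1 November 2027 is a Monday, so the first Monday is November 1 and the fourth is November 22.
1 March 2028 is a Wednesday, so the first Sunday is March 5 and the fourth is March 26.
At the standard offset (UTC−02:00), 20:15 UTC − 2h = 18:15 Yalos Coast standard time.
Daylight saving runs 22 November 2027 – 26 March 2028; the standard-time date in Yalos Coast, 29 March 2028, is outside that window, so Yalos Coast is on standard time at UTC−02:00.
20:15 UTC − 2h = 18:15 Yalos Coast.

18:15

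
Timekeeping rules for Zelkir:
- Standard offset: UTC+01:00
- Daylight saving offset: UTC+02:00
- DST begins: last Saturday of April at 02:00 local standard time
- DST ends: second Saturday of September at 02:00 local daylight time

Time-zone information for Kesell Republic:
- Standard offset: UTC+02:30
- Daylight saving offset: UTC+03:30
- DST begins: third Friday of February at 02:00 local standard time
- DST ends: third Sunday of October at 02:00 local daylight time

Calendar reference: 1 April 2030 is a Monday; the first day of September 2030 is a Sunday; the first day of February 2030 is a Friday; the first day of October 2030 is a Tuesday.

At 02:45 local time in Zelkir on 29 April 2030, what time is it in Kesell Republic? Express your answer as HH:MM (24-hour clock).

04:15

1 April 2030 is a Monday, so Saturdays fall on 6, 13, 20, 27; the last is April 27.
1 September 2030 is a Sunday, so the first Saturday is September 7 and the second is September 14.
29 April 2030 lies within the daylight-saving period (27 April – 14 September), so Zelkir is on daylight time, UTC+02:00.
02:45 Zelkir − 2h = 00:45 UTC.
1 February 2030 is a Friday, so the first Friday is February 1 and the third is February 15.
1 October 2030 is a Tuesday, so the first Sunday is October 6 and the third is October 20.
At the standard offset (UTC+02:30), 00:45 UTC + 2h30m = 03:15 Kesell Republic standard time.
The standard-time date in Kesell Republic, 29 April 2030, falls between 15 February and 20 October, so daylight saving is in effect and Kesell Republic is at UTC+03:30.
00:45 UTC + 3h30m = 04:15 Kesell Republic.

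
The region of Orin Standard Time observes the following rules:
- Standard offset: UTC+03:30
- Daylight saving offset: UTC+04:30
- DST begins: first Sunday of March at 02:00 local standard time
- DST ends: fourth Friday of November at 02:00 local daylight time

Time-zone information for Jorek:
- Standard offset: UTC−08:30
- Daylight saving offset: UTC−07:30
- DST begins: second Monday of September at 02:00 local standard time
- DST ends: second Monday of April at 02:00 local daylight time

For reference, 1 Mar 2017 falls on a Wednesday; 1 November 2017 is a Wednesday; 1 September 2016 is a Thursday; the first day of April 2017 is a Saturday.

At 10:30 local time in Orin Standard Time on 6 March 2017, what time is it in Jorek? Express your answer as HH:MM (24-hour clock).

1 March 2017 is a Wednesday, so the first Sunday is March 5.
1 November 2017 is a Wednesday, so the first Friday is November 3 and the fourth is November 24.
6 March 2017 falls between 5 March and 24 November, so daylight saving is in effect and Orin Standard Time is at UTC+04:30.
10:30 Orin Standard Time − 4h30m = 06:00 UTC.
1 September 2016 is a Thursday, so the first Monday is September 5 and the second is September 12.
1 April 2017 is a Saturday, so the first Monday is April 3 and the second is April 10.
At the standard offset (UTC−08:30), 06:00 UTC − 8h30m = 21:30 Jorek standard time (rolling into the previous day, 5 March 2017).
The standard-time date in Jorek, 5 March 2017, lies within the daylight-saving period (12 September 2016 – 10 April 2017), so Jorek is on daylight time, UTC−07:30.
06:00 UTC − 7h30m = 22:30 Jorek (rolling into the previous day, 5 March 2017).

22:30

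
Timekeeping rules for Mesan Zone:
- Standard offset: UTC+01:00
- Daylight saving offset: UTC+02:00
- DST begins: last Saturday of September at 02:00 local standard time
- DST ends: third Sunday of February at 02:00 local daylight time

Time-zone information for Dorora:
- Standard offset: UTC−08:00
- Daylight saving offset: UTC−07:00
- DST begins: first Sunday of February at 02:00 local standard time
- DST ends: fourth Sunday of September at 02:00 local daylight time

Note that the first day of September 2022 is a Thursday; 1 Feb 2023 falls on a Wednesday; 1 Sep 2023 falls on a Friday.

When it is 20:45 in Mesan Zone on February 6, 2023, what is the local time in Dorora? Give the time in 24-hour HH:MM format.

1 September 2022 is a Thursday, so Saturdays fall on 3, 10, 17, 24; the last is September 24.
1 February 2023 is a Wednesday, so the first Sunday is February 5 and the third is February 19.
February 6, 2023 lies within the daylight-saving period (24 September 2022 – 19 February 2023), so Mesan Zone is on daylight time, UTC+02:00.
20:45 Mesan Zone − 2h = 18:45 UTC.
1 February 2023 is a Wednesday, so the first Sunday is February 5.
1 September 2023 is a Friday, so the first Sunday is September 3 and the fourth is September 24.
At the standard offset (UTC−08:00), 18:45 UTC − 8h = 10:45 Dorora standard time.
The standard-time date in Dorora, February 6, 2023, falls between 5 February and 24 September, so daylight saving is in effect and Dorora is at UTC−07:00.
18:45 UTC − 7h = 11:45 Dorora.

11:45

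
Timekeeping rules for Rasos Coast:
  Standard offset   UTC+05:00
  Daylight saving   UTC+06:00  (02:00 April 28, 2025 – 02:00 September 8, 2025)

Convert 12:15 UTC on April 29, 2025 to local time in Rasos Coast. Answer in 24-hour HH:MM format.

18:15

At the standard offset (UTC+05:00), 12:15 UTC + 5h = 17:15 Rasos Coast standard time.
The standard-time date in Rasos Coast, April 29, 2025, falls between 28 April and 8 September, so daylight saving is in effect and Rasos Coast is at UTC+06:00.
12:15 UTC + 6h = 18:15 local.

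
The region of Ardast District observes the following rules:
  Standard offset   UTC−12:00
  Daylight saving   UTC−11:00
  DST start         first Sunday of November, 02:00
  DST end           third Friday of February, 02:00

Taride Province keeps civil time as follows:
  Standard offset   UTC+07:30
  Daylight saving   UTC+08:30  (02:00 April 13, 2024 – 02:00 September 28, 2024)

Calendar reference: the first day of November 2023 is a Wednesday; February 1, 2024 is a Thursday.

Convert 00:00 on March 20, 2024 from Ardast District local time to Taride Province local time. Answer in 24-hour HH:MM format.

19:30

1 November 2023 is a Wednesday, so the first Sunday is November 5.
1 February 2024 is a Thursday, so the first Friday is February 2 and the third is February 16.
March 20, 2024 does not fall between 5 November 2023 and 16 February 2024, so daylight saving is not in effect and Ardast District is at UTC−12:00.
00:00 Ardast District + 12h = 12:00 UTC.
At the standard offset (UTC+07:30), 12:00 UTC + 7h30m = 19:30 Taride Province standard time.
The standard-time date in Taride Province, March 20, 2024, is outside the daylight-saving period (13 April – 28 September), so Taride Province is on standard time, UTC+07:30.
12:00 UTC + 7h30m = 19:30 Taride Province.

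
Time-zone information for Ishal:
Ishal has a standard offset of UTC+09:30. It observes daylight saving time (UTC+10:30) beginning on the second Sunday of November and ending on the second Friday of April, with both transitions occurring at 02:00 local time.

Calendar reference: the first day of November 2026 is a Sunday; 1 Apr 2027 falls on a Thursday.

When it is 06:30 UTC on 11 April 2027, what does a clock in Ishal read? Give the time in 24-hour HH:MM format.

1 November 2026 is a Sunday, so the first Sunday is November 1 and the second is November 8.
1 April 2027 is a Thursday, so the first Friday is April 2 and the second is April 9.
At the standard offset (UTC+09:30), 06:30 UTC + 9h30m = 16:00 Ishal standard time.
The standard-time date in Ishal, 11 April 2027, is outside the daylight-saving period (8 November 2026 – 9 April 2027), so Ishal is on standard time, UTC+09:30.
06:30 UTC + 9h30m = 16:00 local.

16:00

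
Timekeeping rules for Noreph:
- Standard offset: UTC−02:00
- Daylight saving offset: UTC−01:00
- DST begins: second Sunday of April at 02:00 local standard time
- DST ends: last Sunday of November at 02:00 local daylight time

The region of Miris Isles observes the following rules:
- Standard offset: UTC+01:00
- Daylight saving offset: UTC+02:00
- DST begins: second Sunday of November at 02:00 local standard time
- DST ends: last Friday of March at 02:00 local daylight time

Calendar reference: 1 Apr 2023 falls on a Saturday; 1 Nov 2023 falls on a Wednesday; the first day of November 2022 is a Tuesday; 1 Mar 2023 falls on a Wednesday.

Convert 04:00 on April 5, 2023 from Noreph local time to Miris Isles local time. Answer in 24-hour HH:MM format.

07:00

1 April 2023 is a Saturday, so the first Sunday is April 2 and the second is April 9.
1 November 2023 is a Wednesday, so Sundays fall on 5, 12, 19, 26; the last is November 26.
April 5, 2023 does not fall between 9 April and 26 November, so daylight saving is not in effect and Noreph is at UTC−02:00.
04:00 Noreph + 2h = 06:00 UTC.
1 November 2022 is a Tuesday, so the first Sunday is November 6 and the second is November 13.
1 March 2023 is a Wednesday, so Fridays fall on 3, 10, 17, 24, 31; the last is March 31.
At the standard offset (UTC+01:00), 06:00 UTC + 1h = 07:00 Miris Isles standard time.
The standard-time date in Miris Isles, April 5, 2023, is outside the daylight-saving period (13 November 2022 – 31 March 2023), so Miris Isles is on standard time, UTC+01:00.
06:00 UTC + 1h = 07:00 Miris Isles.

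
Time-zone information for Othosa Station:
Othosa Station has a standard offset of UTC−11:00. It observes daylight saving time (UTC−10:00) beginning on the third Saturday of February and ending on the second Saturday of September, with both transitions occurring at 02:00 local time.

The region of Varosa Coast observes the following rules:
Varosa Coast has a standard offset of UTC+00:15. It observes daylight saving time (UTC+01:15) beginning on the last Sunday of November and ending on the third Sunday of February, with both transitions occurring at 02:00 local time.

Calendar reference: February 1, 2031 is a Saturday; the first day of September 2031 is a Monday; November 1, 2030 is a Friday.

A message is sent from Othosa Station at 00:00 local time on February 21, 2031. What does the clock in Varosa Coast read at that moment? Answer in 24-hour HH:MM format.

10:15

1 February 2031 is a Saturday, so the first Saturday is February 1 and the third is February 15.
1 September 2031 is a Monday, so the first Saturday is September 6 and the second is September 13.
Daylight saving runs 15 February – 13 September; February 21, 2031 is inside that window, so Othosa Station is at UTC−10:00.
00:00 Othosa Station + 10h = 10:00 UTC.
1 November 2030 is a Friday, so Sundays fall on 3, 10, 17, 24; the last is November 24.
1 February 2031 is a Saturday, so the first Sunday is February 2 and the third is February 16.
At the standard offset (UTC+00:15), 10:00 UTC + 0h15m = 10:15 Varosa Coast standard time.
The standard-time date in Varosa Coast, February 21, 2031, is outside the daylight-saving period (24 November 2030 – 16 February 2031), so Varosa Coast is on standard time, UTC+00:15.
10:00 UTC + 0h15m = 10:15 Varosa Coast.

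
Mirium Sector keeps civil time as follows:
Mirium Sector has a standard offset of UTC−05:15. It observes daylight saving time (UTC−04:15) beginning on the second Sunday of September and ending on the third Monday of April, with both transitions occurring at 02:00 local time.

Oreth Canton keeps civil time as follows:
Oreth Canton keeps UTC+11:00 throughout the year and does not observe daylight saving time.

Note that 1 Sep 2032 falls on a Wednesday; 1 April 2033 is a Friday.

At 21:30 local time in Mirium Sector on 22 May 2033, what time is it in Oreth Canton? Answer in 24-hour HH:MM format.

1 September 2032 is a Wednesday, so the first Sunday is September 5 and the second is September 12.
1 April 2033 is a Friday, so the first Monday is April 4 and the third is April 18.
22 May 2033 does not fall between 12 September 2032 and 18 April 2033, so daylight saving is not in effect and Mirium Sector is at UTC−05:15.
21:30 Mirium Sector + 5h15m = 02:45 UTC (rolling into the next day, 23 May 2033).
Oreth Canton has no daylight saving, so its offset is UTC+11:00 year-round.
02:45 UTC + 11h = 13:45 Oreth Canton.

13:45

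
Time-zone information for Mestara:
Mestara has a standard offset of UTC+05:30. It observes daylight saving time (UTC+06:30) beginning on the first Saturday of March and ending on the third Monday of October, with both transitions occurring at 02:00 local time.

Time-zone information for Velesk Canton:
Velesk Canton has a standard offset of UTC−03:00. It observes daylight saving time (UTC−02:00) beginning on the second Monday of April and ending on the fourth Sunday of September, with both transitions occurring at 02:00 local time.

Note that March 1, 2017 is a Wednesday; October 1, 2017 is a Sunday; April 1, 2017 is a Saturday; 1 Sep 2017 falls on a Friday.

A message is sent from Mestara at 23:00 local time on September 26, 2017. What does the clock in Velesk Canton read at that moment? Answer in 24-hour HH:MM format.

1 March 2017 is a Wednesday, so the first Saturday is March 4.
1 October 2017 is a Sunday, so the first Monday is October 2 and the third is October 16.
September 26, 2017 falls between 4 March and 16 October, so daylight saving is in effect and Mestara is at UTC+06:30.
23:00 Mestara − 6h30m = 16:30 UTC.
1 April 2017 is a Saturday, so the first Monday is April 3 and the second is April 10.
1 September 2017 is a Friday, so the first Sunday is September 3 and the fourth is September 24.
At the standard offset (UTC−03:00), 16:30 UTC − 3h = 13:30 Velesk Canton standard time.
The standard-time date in Velesk Canton, September 26, 2017, is outside the daylight-saving period (10 April – 24 September), so Velesk Canton is on standard time, UTC−03:00.
16:30 UTC − 3h = 13:30 Velesk Canton.

13:30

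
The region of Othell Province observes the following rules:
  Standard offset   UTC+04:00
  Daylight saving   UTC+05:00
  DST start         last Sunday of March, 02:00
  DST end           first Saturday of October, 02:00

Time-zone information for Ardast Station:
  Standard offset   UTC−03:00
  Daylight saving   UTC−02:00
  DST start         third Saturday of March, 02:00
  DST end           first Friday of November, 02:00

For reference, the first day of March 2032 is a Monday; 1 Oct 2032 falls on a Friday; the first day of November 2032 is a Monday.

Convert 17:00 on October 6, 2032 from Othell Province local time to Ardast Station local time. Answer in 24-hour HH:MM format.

1 March 2032 is a Monday, so Sundays fall on 7, 14, 21, 28; the last is March 28.
1 October 2032 is a Friday, so the first Saturday is October 2.
October 6, 2032 does not fall between 28 March and 2 October, so daylight saving is not in effect and Othell Province is at UTC+04:00.
17:00 Othell Province − 4h = 13:00 UTC.
1 March 2032 is a Monday, so the first Saturday is March 6 and the third is March 20.
1 November 2032 is a Monday, so the first Friday is November 5.
At the standard offset (UTC−03:00), 13:00 UTC − 3h = 10:00 Ardast Station standard time.
Daylight saving runs 20 March – 5 November; the standard-time date in Ardast Station, October 6, 2032, is inside that window, so Ardast Station is at UTC−02:00.
13:00 UTC − 2h = 11:00 Ardast Station.

11:00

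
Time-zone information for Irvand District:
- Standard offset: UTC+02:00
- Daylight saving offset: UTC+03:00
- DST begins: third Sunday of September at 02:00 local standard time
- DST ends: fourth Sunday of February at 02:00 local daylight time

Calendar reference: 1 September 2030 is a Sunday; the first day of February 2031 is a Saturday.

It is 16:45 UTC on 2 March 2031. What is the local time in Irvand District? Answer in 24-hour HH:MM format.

18:45

1 September 2030 is a Sunday, so the first Sunday is September 1 and the third is September 15.
1 February 2031 is a Saturday, so the first Sunday is February 2 and the fourth is February 23.
At the standard offset (UTC+02:00), 16:45 UTC + 2h = 18:45 Irvand District standard time.
The standard-time date in Irvand District, 2 March 2031, does not fall between 15 September 2030 and 23 February 2031, so daylight saving is not in effect and Irvand District is at UTC+02:00.
16:45 UTC + 2h = 18:45 local.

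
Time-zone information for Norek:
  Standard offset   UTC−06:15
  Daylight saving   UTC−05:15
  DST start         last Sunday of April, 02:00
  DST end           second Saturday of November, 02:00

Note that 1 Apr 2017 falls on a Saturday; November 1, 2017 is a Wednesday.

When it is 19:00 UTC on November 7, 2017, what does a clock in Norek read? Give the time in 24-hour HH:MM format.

1 April 2017 is a Saturday, so Sundays fall on 2, 9, 16, 23, 30; the last is April 30.
1 November 2017 is a Wednesday, so the first Saturday is November 4 and the second is November 11.
At the standard offset (UTC−06:15), 19:00 UTC − 6h15m = 12:45 Norek standard time.
The standard-time date in Norek, November 7, 2017, falls between 30 April and 11 November, so daylight saving is in effect and Norek is at UTC−05:15.
19:00 UTC − 5h15m = 13:45 local.

13:45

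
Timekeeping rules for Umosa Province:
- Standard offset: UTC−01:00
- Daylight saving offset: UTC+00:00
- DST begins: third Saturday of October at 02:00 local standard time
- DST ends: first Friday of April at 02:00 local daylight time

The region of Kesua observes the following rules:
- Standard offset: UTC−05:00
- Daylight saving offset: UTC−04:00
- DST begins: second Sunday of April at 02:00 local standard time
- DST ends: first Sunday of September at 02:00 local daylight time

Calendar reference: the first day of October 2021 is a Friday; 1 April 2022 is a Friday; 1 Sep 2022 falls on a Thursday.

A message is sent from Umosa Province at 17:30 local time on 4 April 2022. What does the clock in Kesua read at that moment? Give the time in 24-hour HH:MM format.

13:30

1 October 2021 is a Friday, so the first Saturday is October 2 and the third is October 16.
1 April 2022 is a Friday, so the first Friday is April 1.
Daylight saving runs 16 October 2021 – 1 April 2022; 4 April 2022 is outside that window, so Umosa Province is on standard time at UTC−01:00.
17:30 Umosa Province + 1h = 18:30 UTC.
1 April 2022 is a Friday, so the first Sunday is April 3 and the second is April 10.
1 September 2022 is a Thursday, so the first Sunday is September 4.
At the standard offset (UTC−05:00), 18:30 UTC − 5h = 13:30 Kesua standard time.
The standard-time date in Kesua, 4 April 2022, is outside the daylight-saving period (10 April – 4 September), so Kesua is on standard time, UTC−05:00.
18:30 UTC − 5h = 13:30 Kesua.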